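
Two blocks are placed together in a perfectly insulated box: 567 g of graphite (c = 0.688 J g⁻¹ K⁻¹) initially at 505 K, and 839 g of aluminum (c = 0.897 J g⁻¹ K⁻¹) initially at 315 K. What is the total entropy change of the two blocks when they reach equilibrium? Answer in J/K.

ΔS_total = 29.8 J/K

Energy balance: T_f = (m₁c₁T₁ + m₂c₂T₂)/(m₁c₁ + m₂c₂) = 379.86 K.
ΔS₁ = m₁c₁ ln(T_f/T₁) = 390.096 × ln(379.86/505) = -111.1 J/K.
ΔS₂ = m₂c₂ ln(T_f/T₂) = 752.583 × ln(379.86/315) = 140.9 J/K.
ΔS_total = -111.1 + 140.9 = 29.8 J/K.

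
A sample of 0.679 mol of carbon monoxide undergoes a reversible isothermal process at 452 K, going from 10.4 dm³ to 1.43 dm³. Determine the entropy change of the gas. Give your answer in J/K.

For an isothermal ideal gas ΔS_gas = nR ln(V₂/V₁) = 0.679 × 8.314 × ln(1.43/10.4) = -11.2 J/K.

ΔS_gas = -11.2 J/K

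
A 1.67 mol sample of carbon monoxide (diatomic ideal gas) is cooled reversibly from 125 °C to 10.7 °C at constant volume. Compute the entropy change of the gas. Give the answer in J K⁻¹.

ΔS = -11.7 J/K

In kelvin: T₁ = 398.15 K, T₂ = 283.85 K. At constant volume, ΔS = nC_V ln(T₂/T₁) with C_V = 5R/2 = 20.79 J mol⁻¹ K⁻¹.
ΔS = 1.67 × 20.79 × ln(283.85/398.15) = -11.7 J/K.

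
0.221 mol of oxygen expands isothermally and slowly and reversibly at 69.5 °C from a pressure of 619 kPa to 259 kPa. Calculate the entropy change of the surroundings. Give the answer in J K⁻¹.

ΔS_surr = -1.6 J/K

For an isothermal ideal gas ΔS_gas = nR ln(P₁/P₂) = 0.221 × 8.314 × ln(619/259) = 1.6 J/K.
The process is reversible, so ΔS_surr = −ΔS_gas = -1.6 J/K and ΔS_universe = 0.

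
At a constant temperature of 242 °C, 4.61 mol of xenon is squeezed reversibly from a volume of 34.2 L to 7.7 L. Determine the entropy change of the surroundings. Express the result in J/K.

ΔS_surr = 57.1 J/K

For an isothermal ideal gas ΔS_gas = nR ln(V₂/V₁) = 4.61 × 8.314 × ln(7.7/34.2) = -57.1 J/K.
The process is reversible, so ΔS_surr = −ΔS_gas = 57.1 J/K and ΔS_universe = 0.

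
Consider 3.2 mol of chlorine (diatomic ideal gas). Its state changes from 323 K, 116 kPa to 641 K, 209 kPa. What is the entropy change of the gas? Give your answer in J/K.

ΔS = 48.2 J/K

ΔS = nC_p ln(T₂/T₁) − nR ln(P₂/P₁), with C_p = 7R/2 = 29.1 J mol⁻¹ K⁻¹ for a diatomic ideal gas.
ΔS = 3.2 × [29.1 × ln(641/323) − 8.314 × ln(209/116)] = 48.2 J/K.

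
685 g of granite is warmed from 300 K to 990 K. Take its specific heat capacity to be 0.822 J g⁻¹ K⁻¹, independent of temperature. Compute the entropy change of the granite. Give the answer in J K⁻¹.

ΔS = ∫dQ_rev/T = m c ln(T₂/T₁) = 685 × 0.822 × ln(990/300) = 672 J/K.

ΔS = 672 J/K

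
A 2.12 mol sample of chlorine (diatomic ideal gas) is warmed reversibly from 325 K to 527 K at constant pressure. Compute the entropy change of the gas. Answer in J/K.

ΔS = 29.8 J/K

At constant pressure, ΔS = nC_p ln(T₂/T₁) with C_p = 7R/2 = 29.1 J mol⁻¹ K⁻¹.
ΔS = 2.12 × 29.1 × ln(527/325) = 29.8 J/K.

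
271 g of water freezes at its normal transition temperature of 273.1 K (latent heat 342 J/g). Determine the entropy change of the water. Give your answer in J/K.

ΔS = -339 J/K

Heat released by the substance: Q = −mL = −271 × 342 = −92682 J.
At constant T, ΔS = Q_rev/T = −92682 / 273.1 = -339 J/K.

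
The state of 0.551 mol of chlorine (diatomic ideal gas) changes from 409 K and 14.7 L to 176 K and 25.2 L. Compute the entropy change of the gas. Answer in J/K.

Entropy is a state function: ΔS = nC_V ln(T₂/T₁) + nR ln(V₂/V₁), with C_V = 5R/2 = 20.79 J mol⁻¹ K⁻¹ for a diatomic ideal gas.
ΔS = 0.551 × [20.79 × ln(176/409) + 8.314 × ln(25.2/14.7)] = -7.19 J/K.

ΔS = -7.19 J/K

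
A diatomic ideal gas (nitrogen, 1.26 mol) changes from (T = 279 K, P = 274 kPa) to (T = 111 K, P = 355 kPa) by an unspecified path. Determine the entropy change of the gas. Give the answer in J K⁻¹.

ΔS = nC_p ln(T₂/T₁) − nR ln(P₂/P₁), with C_p = 7R/2 = 29.1 J mol⁻¹ K⁻¹ for a diatomic ideal gas.
ΔS = 1.26 × [29.1 × ln(111/279) − 8.314 × ln(355/274)] = -36.5 J/K.

ΔS = -36.5 J/K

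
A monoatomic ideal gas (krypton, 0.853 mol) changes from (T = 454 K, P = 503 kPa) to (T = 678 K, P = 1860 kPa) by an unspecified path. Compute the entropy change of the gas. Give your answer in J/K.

ΔS = nC_p ln(T₂/T₁) − nR ln(P₂/P₁), with C_p = 5R/2 = 20.79 J mol⁻¹ K⁻¹ for a monoatomic ideal gas.
ΔS = 0.853 × [20.79 × ln(678/454) − 8.314 × ln(1860/503)] = -2.16 J/K.

ΔS = -2.16 J/K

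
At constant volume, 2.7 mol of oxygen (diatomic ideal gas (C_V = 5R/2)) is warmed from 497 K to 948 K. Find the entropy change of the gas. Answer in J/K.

ΔS = 36.2 J/K

At constant volume, ΔS = nC_V ln(T₂/T₁) with C_V = 5R/2 = 20.79 J mol⁻¹ K⁻¹.
ΔS = 2.7 × 20.79 × ln(948/497) = 36.2 J/K.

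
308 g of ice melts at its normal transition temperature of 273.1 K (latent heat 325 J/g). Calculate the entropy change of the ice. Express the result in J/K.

Heat absorbed by the substance: Q = mL = 308 × 325 = 100100 J.
At constant T, ΔS = Q_rev/T = 100100 / 273.1 = 367 J/K.

ΔS = 367 J/K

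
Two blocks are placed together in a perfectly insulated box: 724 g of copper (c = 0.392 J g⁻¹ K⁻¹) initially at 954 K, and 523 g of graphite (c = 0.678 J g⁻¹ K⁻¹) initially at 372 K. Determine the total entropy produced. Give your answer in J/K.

ΔS_total = 69.8 J/K

Energy balance: T_f = (m₁c₁T₁ + m₂c₂T₂)/(m₁c₁ + m₂c₂) = 630.73 K.
ΔS₁ = m₁c₁ ln(T_f/T₁) = 283.808 × ln(630.73/954) = -117.4 J/K.
ΔS₂ = m₂c₂ ln(T_f/T₂) = 354.594 × ln(630.73/372) = 187.2 J/K.
ΔS_total = -117.4 + 187.2 = 69.8 J/K.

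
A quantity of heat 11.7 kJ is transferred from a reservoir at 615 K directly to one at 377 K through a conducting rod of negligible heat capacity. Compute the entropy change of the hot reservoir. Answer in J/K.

The hot reservoir loses heat Q, so ΔS_hot = −Q/T_H = −11700/615 = -19 J/K.

ΔS_hot = -19 J/K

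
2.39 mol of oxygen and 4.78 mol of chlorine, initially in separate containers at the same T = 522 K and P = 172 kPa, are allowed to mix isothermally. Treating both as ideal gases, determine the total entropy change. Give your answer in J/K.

ΔS_mix = 37.9 J/K

Mole fractions: x_A = 2.39/7.17 = 0.333, x_B = 0.667.
ΔS_mix = −R(n_A ln x_A + n_B ln x_B) = −8.314 × (2.39 ln 0.333 + 4.78 ln 0.667) = 37.9 J/K.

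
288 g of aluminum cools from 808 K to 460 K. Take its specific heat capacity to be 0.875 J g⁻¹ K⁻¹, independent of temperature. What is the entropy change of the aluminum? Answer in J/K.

ΔS = -142 J/K

ΔS = ∫dQ_rev/T = m c ln(T₂/T₁) = 288 × 0.875 × ln(460/808) = -142 J/K.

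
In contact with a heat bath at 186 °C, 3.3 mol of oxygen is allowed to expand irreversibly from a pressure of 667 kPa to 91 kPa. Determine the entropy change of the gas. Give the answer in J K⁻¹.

Entropy is a state function, so ΔS_gas depends only on the end states.
For an isothermal ideal gas ΔS_gas = nR ln(P₁/P₂) = 3.3 × 8.314 × ln(667/91) = 54.7 J/K.

ΔS_gas = 54.7 J/K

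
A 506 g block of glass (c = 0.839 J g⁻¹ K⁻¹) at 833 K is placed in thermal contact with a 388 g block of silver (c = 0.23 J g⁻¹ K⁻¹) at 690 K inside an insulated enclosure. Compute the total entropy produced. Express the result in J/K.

ΔS_total = 1.25 J/K

Energy balance: T_f = (m₁c₁T₁ + m₂c₂T₂)/(m₁c₁ + m₂c₂) = 808.16 K.
ΔS₁ = m₁c₁ ln(T_f/T₁) = 424.534 × ln(808.16/833) = -12.851 J/K.
ΔS₂ = m₂c₂ ln(T_f/T₂) = 89.24 × ln(808.16/690) = 14.106 J/K.
ΔS_total = -12.851 + 14.106 = 1.25 J/K.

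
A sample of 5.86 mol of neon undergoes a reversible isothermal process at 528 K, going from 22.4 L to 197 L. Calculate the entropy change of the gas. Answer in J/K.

ΔS_gas = 106 J/K

For an isothermal ideal gas ΔS_gas = nR ln(V₂/V₁) = 5.86 × 8.314 × ln(197/22.4) = 106 J/K.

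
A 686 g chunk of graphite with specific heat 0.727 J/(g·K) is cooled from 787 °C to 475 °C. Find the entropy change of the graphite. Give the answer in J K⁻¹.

ΔS = -174 J/K

In kelvin: T₁ = 1060.15 K, T₂ = 748.15 K. ΔS = ∫dQ_rev/T = m c ln(T₂/T₁) = 686 × 0.727 × ln(748.15/1060.15) = -174 J/K.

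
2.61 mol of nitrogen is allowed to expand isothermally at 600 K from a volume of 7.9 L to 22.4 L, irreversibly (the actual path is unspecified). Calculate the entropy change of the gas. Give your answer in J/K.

ΔS_gas = 22.6 J/K

Entropy is a state function, so ΔS_gas depends only on the end states.
For an isothermal ideal gas ΔS_gas = nR ln(V₂/V₁) = 2.61 × 8.314 × ln(22.4/7.9) = 22.6 J/K.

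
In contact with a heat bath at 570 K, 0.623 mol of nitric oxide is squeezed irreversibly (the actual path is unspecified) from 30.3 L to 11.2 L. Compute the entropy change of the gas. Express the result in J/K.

ΔS_gas = -5.15 J/K

Entropy is a state function, so ΔS_gas depends only on the end states.
For an isothermal ideal gas ΔS_gas = nR ln(V₂/V₁) = 0.623 × 8.314 × ln(11.2/30.3) = -5.15 J/K.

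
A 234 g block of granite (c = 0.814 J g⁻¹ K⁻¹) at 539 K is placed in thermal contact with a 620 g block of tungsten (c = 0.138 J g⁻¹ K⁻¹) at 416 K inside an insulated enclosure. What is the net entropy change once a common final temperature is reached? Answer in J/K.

ΔS_total = 1.91 J/K

Energy balance: T_f = (m₁c₁T₁ + m₂c₂T₂)/(m₁c₁ + m₂c₂) = 500.87 K.
ΔS₁ = m₁c₁ ln(T_f/T₁) = 190.476 × ln(500.87/539) = -13.973 J/K.
ΔS₂ = m₂c₂ ln(T_f/T₂) = 85.56 × ln(500.87/416) = 15.886 J/K.
ΔS_total = -13.973 + 15.886 = 1.91 J/K.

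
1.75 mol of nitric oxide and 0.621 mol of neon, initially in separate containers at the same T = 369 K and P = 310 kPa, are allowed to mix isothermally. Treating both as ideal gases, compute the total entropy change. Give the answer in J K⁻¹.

Mole fractions: x_A = 1.75/2.37 = 0.738, x_B = 0.262.
ΔS_mix = −R(n_A ln x_A + n_B ln x_B) = −8.314 × (1.75 ln 0.738 + 0.621 ln 0.262) = 11.3 J/K.

ΔS_mix = 11.3 J/K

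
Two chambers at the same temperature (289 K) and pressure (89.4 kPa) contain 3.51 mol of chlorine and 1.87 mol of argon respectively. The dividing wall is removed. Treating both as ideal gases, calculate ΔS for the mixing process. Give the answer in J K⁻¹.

ΔS_mix = 28.9 J/K

Mole fractions: x_A = 3.51/5.38 = 0.652, x_B = 0.348.
ΔS_mix = −R(n_A ln x_A + n_B ln x_B) = −8.314 × (3.51 ln 0.652 + 1.87 ln 0.348) = 28.9 J/K.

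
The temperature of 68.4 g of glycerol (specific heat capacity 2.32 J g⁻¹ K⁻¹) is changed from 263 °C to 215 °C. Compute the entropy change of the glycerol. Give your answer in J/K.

In kelvin: T₁ = 536.15 K, T₂ = 488.15 K. ΔS = ∫dQ_rev/T = m c ln(T₂/T₁) = 68.4 × 2.32 × ln(488.15/536.15) = -14.9 J/K.

ΔS = -14.9 J/K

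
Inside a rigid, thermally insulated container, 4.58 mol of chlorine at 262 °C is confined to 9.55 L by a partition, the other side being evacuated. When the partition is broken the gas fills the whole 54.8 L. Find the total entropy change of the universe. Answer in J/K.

No heat is exchanged and no work is done, so the ideal-gas temperature stays constant.
Entropy is a state function; using a reversible isothermal path, ΔS_gas = nR ln(V₂/V₁) = 4.58 × 8.314 × ln(54.8/9.55) = 66.5 J/K.
The insulated surroundings exchange no heat, so ΔS_surr = 0 and ΔS_universe = ΔS_gas.

ΔS_universe = 66.5 J/K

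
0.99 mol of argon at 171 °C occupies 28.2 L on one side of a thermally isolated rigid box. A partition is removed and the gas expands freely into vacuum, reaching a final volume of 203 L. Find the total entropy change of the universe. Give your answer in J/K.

For an ideal gas in free expansion Q = 0 and W = 0, so T is unchanged.
Entropy is a state function; using a reversible isothermal path, ΔS_gas = nR ln(V₂/V₁) = 0.99 × 8.314 × ln(203/28.2) = 16.2 J/K.
The insulated surroundings exchange no heat, so ΔS_surr = 0 and ΔS_universe = ΔS_gas.

ΔS_universe = 16.2 J/K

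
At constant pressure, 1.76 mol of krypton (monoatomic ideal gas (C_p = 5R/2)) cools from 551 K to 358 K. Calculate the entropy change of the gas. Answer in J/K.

ΔS = -15.8 J/K

At constant pressure, ΔS = nC_p ln(T₂/T₁) with C_p = 5R/2 = 20.79 J mol⁻¹ K⁻¹.
ΔS = 1.76 × 20.79 × ln(358/551) = -15.8 J/K.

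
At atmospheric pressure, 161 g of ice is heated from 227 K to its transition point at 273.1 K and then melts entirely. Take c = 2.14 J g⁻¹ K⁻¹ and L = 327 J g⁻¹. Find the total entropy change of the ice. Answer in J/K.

Warming step: ΔS₁ = m c ln(T_tr/T_i) = 161 × 2.14 × ln(273.1/227) = 63.7 J/K.
Phase change: ΔS₂ = +mL/T_tr = 161 × 327 / 273.1 = 192.8 J/K.
ΔS_total = (63.7) + (192.8) = 256 J/K.

ΔS = 256 J/K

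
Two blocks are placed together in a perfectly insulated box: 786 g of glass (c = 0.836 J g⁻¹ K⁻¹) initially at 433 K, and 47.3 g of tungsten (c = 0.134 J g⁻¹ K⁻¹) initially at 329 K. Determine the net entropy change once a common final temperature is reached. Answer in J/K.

Energy balance: T_f = (m₁c₁T₁ + m₂c₂T₂)/(m₁c₁ + m₂c₂) = 432.01 K.
ΔS₁ = m₁c₁ ln(T_f/T₁) = 657.096 × ln(432.01/433) = -1.5095 J/K.
ΔS₂ = m₂c₂ ln(T_f/T₂) = 6.3382 × ln(432.01/329) = 1.7264 J/K.
ΔS_total = -1.5095 + 1.7264 = 0.217 J/K.

ΔS_total = 0.217 J/K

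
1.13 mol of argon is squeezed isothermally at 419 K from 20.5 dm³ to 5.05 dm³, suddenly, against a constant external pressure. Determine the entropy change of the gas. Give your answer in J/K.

Entropy is a state function, so ΔS_gas depends only on the end states.
For an isothermal ideal gas ΔS_gas = nR ln(V₂/V₁) = 1.13 × 8.314 × ln(5.05/20.5) = -13.2 J/K.

ΔS_gas = -13.2 J/K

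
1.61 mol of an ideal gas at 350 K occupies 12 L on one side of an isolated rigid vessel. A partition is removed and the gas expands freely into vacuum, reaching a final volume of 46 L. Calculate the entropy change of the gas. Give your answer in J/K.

For an ideal gas in free expansion Q = 0 and W = 0, so T is unchanged.
Entropy is a state function; using a reversible isothermal path, ΔS_gas = nR ln(V₂/V₁) = 1.61 × 8.314 × ln(46/12) = 18 J/K.

ΔS_gas = 18 J/K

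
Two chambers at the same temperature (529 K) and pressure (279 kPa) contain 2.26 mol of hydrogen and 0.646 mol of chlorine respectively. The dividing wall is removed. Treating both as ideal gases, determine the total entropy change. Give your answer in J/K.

Mole fractions: x_A = 2.26/2.91 = 0.778, x_B = 0.222.
ΔS_mix = −R(n_A ln x_A + n_B ln x_B) = −8.314 × (2.26 ln 0.778 + 0.646 ln 0.222) = 12.8 J/K.

ΔS_mix = 12.8 J/K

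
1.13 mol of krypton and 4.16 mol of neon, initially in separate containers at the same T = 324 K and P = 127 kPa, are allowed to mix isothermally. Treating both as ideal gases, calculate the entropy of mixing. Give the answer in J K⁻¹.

ΔS_mix = 22.8 J/K

Mole fractions: x_A = 1.13/5.29 = 0.214, x_B = 0.786.
ΔS_mix = −R(n_A ln x_A + n_B ln x_B) = −8.314 × (1.13 ln 0.214 + 4.16 ln 0.786) = 22.8 J/K.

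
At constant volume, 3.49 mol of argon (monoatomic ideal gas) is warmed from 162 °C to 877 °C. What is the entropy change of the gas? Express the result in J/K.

In kelvin: T₁ = 435.15 K, T₂ = 1150.15 K. At constant volume, ΔS = nC_V ln(T₂/T₁) with C_V = 3R/2 = 12.47 J mol⁻¹ K⁻¹.
ΔS = 3.49 × 12.47 × ln(1150.15/435.15) = 42.3 J/K.

ΔS = 42.3 J/K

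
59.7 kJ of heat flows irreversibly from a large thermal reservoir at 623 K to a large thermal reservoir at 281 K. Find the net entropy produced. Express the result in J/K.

ΔS_hot = −Q/T_H = −59700/623 = -95.83 J/K and ΔS_cold = +Q/T_C = 59700/281 = 212.5 J/K.
ΔS_total = -95.83 + 212.5 = 117 J/K, positive as the second law requires.

ΔS_total = 117 J/K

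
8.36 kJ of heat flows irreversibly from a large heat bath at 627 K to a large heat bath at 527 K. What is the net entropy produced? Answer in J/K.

ΔS_hot = −Q/T_H = −8360/627 = -13.33 J/K and ΔS_cold = +Q/T_C = 8360/527 = 15.86 J/K.
ΔS_total = -13.33 + 15.86 = 2.53 J/K, positive as the second law requires.

ΔS_total = 2.53 J/K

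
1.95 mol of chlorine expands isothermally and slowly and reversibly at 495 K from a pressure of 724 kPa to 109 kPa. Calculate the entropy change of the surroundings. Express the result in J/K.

ΔS_surr = -30.7 J/K

For an isothermal ideal gas ΔS_gas = nR ln(P₁/P₂) = 1.95 × 8.314 × ln(724/109) = 30.7 J/K.
The process is reversible, so ΔS_surr = −ΔS_gas = -30.7 J/K and ΔS_universe = 0.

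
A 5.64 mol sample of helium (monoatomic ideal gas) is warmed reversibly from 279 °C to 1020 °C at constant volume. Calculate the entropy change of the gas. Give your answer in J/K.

In kelvin: T₁ = 552.15 K, T₂ = 1293.15 K. At constant volume, ΔS = nC_V ln(T₂/T₁) with C_V = 3R/2 = 12.47 J mol⁻¹ K⁻¹.
ΔS = 5.64 × 12.47 × ln(1293.15/552.15) = 59.9 J/K.

ΔS = 59.9 J/K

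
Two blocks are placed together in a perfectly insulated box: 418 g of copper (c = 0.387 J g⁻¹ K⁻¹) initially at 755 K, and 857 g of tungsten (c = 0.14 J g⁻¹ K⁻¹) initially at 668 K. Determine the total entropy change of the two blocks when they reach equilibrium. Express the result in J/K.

Energy balance: T_f = (m₁c₁T₁ + m₂c₂T₂)/(m₁c₁ + m₂c₂) = 717.95 K.
ΔS₁ = m₁c₁ ln(T_f/T₁) = 161.766 × ln(717.95/755) = -8.139 J/K.
ΔS₂ = m₂c₂ ln(T_f/T₂) = 119.98 × ln(717.95/668) = 8.652 J/K.
ΔS_total = -8.139 + 8.652 = 0.513 J/K.

ΔS_total = 0.513 J/K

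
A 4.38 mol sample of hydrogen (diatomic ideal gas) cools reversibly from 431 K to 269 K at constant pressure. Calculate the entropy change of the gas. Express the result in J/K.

At constant pressure, ΔS = nC_p ln(T₂/T₁) with C_p = 7R/2 = 29.1 J mol⁻¹ K⁻¹.
ΔS = 4.38 × 29.1 × ln(269/431) = -60.1 J/K.

ΔS = -60.1 J/K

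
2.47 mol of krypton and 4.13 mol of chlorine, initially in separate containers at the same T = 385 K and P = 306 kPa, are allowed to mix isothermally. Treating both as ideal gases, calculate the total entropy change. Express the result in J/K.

ΔS_mix = 36.3 J/K

Mole fractions: x_A = 2.47/6.6 = 0.374, x_B = 0.626.
ΔS_mix = −R(n_A ln x_A + n_B ln x_B) = −8.314 × (2.47 ln 0.374 + 4.13 ln 0.626) = 36.3 J/K.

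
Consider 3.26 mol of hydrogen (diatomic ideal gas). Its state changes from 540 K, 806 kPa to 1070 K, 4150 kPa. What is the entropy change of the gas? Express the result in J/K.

ΔS = nC_p ln(T₂/T₁) − nR ln(P₂/P₁), with C_p = 7R/2 = 29.1 J mol⁻¹ K⁻¹ for a diatomic ideal gas.
ΔS = 3.26 × [29.1 × ln(1070/540) − 8.314 × ln(4150/806)] = 20.5 J/K.

ΔS = 20.5 J/K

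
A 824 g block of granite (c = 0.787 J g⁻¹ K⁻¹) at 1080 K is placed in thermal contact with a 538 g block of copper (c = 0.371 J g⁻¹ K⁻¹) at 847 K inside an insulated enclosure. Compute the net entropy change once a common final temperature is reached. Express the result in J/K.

Energy balance: T_f = (m₁c₁T₁ + m₂c₂T₂)/(m₁c₁ + m₂c₂) = 1025.2 K.
ΔS₁ = m₁c₁ ln(T_f/T₁) = 648.488 × ln(1025.2/1080) = -33.79 J/K.
ΔS₂ = m₂c₂ ln(T_f/T₂) = 199.598 × ln(1025.2/847) = 38.1 J/K.
ΔS_total = -33.79 + 38.1 = 4.31 J/K.

ΔS_total = 4.31 J/K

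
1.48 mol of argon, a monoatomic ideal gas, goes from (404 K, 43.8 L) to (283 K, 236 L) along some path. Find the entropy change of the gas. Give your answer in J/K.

ΔS = 14.2 J/K

Entropy is a state function: ΔS = nC_V ln(T₂/T₁) + nR ln(V₂/V₁), with C_V = 3R/2 = 12.47 J mol⁻¹ K⁻¹ for a monoatomic ideal gas.
ΔS = 1.48 × [12.47 × ln(283/404) + 8.314 × ln(236/43.8)] = 14.2 J/K.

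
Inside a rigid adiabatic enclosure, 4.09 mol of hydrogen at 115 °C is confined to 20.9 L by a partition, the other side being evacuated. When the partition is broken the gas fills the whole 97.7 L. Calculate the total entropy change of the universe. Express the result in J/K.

No heat is exchanged and no work is done, so the ideal-gas temperature stays constant.
Entropy is a state function; using a reversible isothermal path, ΔS_gas = nR ln(V₂/V₁) = 4.09 × 8.314 × ln(97.7/20.9) = 52.4 J/K.
The insulated surroundings exchange no heat, so ΔS_surr = 0 and ΔS_universe = ΔS_gas.

ΔS_universe = 52.4 J/K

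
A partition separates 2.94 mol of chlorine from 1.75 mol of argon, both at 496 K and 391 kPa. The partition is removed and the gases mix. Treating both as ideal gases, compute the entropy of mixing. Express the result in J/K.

ΔS_mix = 25.8 J/K

Mole fractions: x_A = 2.94/4.69 = 0.627, x_B = 0.373.
ΔS_mix = −R(n_A ln x_A + n_B ln x_B) = −8.314 × (2.94 ln 0.627 + 1.75 ln 0.373) = 25.8 J/K.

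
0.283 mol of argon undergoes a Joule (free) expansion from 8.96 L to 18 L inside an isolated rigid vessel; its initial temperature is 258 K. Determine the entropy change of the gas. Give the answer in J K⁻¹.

For an ideal gas in free expansion Q = 0 and W = 0, so T is unchanged.
Entropy is a state function; using a reversible isothermal path, ΔS_gas = nR ln(V₂/V₁) = 0.283 × 8.314 × ln(18/8.96) = 1.64 J/K.

ΔS_gas = 1.64 J/K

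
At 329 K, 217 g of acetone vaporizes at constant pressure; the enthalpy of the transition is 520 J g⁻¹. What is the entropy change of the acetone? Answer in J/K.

ΔS = 343 J/K

Heat absorbed by the substance: Q = mL = 217 × 520 = 112840 J.
At constant T, ΔS = Q_rev/T = 112840 / 329 = 343 J/K.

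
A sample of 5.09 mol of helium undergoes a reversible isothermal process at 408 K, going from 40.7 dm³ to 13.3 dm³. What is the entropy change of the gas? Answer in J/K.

For an isothermal ideal gas ΔS_gas = nR ln(V₂/V₁) = 5.09 × 8.314 × ln(13.3/40.7) = -47.3 J/K.

ΔS_gas = -47.3 J/K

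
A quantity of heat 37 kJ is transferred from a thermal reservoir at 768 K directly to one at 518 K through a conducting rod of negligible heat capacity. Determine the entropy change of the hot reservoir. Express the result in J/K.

ΔS_hot = -48.2 J/K

The hot reservoir loses heat Q, so ΔS_hot = −Q/T_H = −37000/768 = -48.2 J/K.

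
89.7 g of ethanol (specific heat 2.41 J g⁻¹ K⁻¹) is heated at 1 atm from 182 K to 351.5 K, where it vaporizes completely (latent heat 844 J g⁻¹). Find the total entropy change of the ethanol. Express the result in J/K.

Warming step: ΔS₁ = m c ln(T_tr/T_i) = 89.7 × 2.41 × ln(351.5/182) = 142.3 J/K.
Phase change: ΔS₂ = +mL/T_tr = 89.7 × 844 / 351.5 = 215.4 J/K.
ΔS_total = (142.3) + (215.4) = 358 J/K.

ΔS = 358 J/K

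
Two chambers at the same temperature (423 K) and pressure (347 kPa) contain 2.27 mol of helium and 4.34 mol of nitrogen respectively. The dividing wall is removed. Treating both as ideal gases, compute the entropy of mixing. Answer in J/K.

Mole fractions: x_A = 2.27/6.61 = 0.343, x_B = 0.657.
ΔS_mix = −R(n_A ln x_A + n_B ln x_B) = −8.314 × (2.27 ln 0.343 + 4.34 ln 0.657) = 35.4 J/K.

ΔS_mix = 35.4 J/K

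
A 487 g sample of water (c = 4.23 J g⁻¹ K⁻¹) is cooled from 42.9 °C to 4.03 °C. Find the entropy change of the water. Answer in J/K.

In kelvin: T₁ = 316.05 K, T₂ = 277.18 K. ΔS = ∫dQ_rev/T = m c ln(T₂/T₁) = 487 × 4.23 × ln(277.18/316.05) = -270 J/K.

ΔS = -270 J/K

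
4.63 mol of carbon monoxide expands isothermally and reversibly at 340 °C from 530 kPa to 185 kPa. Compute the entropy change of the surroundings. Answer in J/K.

ΔS_surr = -40.5 J/K

For an isothermal ideal gas ΔS_gas = nR ln(P₁/P₂) = 4.63 × 8.314 × ln(530/185) = 40.5 J/K.
The process is reversible, so ΔS_surr = −ΔS_gas = -40.5 J/K and ΔS_universe = 0.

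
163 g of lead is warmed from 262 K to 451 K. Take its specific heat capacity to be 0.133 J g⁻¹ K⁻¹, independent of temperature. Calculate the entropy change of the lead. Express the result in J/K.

ΔS = 11.8 J/K

ΔS = ∫dQ_rev/T = m c ln(T₂/T₁) = 163 × 0.133 × ln(451/262) = 11.8 J/K.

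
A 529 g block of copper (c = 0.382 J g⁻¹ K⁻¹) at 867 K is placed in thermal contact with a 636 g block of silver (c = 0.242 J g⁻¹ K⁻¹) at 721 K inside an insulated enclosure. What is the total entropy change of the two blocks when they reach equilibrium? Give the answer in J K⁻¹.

ΔS_total = 1.47 J/K

Energy balance: T_f = (m₁c₁T₁ + m₂c₂T₂)/(m₁c₁ + m₂c₂) = 803.88 K.
ΔS₁ = m₁c₁ ln(T_f/T₁) = 202.078 × ln(803.88/867) = -15.28 J/K.
ΔS₂ = m₂c₂ ln(T_f/T₂) = 153.912 × ln(803.88/721) = 16.75 J/K.
ΔS_total = -15.28 + 16.75 = 1.47 J/K.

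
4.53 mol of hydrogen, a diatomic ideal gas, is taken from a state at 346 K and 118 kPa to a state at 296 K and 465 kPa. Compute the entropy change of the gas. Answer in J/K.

ΔS = nC_p ln(T₂/T₁) − nR ln(P₂/P₁), with C_p = 7R/2 = 29.1 J mol⁻¹ K⁻¹ for a diatomic ideal gas.
ΔS = 4.53 × [29.1 × ln(296/346) − 8.314 × ln(465/118)] = -72.2 J/K.

ΔS = -72.2 J/K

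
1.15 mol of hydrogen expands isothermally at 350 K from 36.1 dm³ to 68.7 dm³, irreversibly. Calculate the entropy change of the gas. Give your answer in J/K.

Entropy is a state function, so ΔS_gas depends only on the end states.
For an isothermal ideal gas ΔS_gas = nR ln(V₂/V₁) = 1.15 × 8.314 × ln(68.7/36.1) = 6.15 J/K.

ΔS_gas = 6.15 J/K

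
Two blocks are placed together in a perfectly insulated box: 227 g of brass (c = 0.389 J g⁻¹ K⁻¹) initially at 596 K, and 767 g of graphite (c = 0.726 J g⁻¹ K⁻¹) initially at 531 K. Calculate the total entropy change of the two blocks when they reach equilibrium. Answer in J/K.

ΔS_total = 0.523 J/K

Energy balance: T_f = (m₁c₁T₁ + m₂c₂T₂)/(m₁c₁ + m₂c₂) = 539.9 K.
ΔS₁ = m₁c₁ ln(T_f/T₁) = 88.303 × ln(539.9/596) = -8.72988 J/K.
ΔS₂ = m₂c₂ ln(T_f/T₂) = 556.842 × ln(539.9/531) = 9.25243 J/K.
ΔS_total = -8.72988 + 9.25243 = 0.523 J/K.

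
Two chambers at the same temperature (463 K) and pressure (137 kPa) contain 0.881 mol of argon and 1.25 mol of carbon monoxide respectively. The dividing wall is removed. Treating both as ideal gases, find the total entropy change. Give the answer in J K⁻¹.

ΔS_mix = 12 J/K

Mole fractions: x_A = 0.881/2.13 = 0.413, x_B = 0.587.
ΔS_mix = −R(n_A ln x_A + n_B ln x_B) = −8.314 × (0.881 ln 0.413 + 1.25 ln 0.587) = 12 J/K.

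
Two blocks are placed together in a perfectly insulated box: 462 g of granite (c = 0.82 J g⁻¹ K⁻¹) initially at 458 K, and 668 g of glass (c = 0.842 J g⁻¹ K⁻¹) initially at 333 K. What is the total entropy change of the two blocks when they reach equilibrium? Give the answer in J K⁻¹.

ΔS_total = 11.7 J/K

Energy balance: T_f = (m₁c₁T₁ + m₂c₂T₂)/(m₁c₁ + m₂c₂) = 383.31 K.
ΔS₁ = m₁c₁ ln(T_f/T₁) = 378.84 × ln(383.31/458) = -67.44 J/K.
ΔS₂ = m₂c₂ ln(T_f/T₂) = 562.456 × ln(383.31/333) = 79.14 J/K.
ΔS_total = -67.44 + 79.14 = 11.7 J/K.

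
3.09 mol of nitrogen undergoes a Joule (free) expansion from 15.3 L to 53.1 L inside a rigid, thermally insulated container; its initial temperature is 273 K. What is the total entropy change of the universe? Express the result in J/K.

For an ideal gas in free expansion Q = 0 and W = 0, so T is unchanged.
Entropy is a state function; using a reversible isothermal path, ΔS_gas = nR ln(V₂/V₁) = 3.09 × 8.314 × ln(53.1/15.3) = 32 J/K.
The insulated surroundings exchange no heat, so ΔS_surr = 0 and ΔS_universe = ΔS_gas.

ΔS_universe = 32 J/K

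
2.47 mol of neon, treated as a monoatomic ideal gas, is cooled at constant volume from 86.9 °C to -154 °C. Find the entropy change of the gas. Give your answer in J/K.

ΔS = -34.1 J/K

In kelvin: T₁ = 360.05 K, T₂ = 119.15 K. At constant volume, ΔS = nC_V ln(T₂/T₁) with C_V = 3R/2 = 12.47 J mol⁻¹ K⁻¹.
ΔS = 2.47 × 12.47 × ln(119.15/360.05) = -34.1 J/K.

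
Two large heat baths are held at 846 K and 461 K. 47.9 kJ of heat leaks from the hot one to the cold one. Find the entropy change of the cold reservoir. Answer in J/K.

ΔS_cold = 104 J/K

The cold reservoir gains heat Q, so ΔS_cold = +Q/T_C = 47900/461 = 104 J/K.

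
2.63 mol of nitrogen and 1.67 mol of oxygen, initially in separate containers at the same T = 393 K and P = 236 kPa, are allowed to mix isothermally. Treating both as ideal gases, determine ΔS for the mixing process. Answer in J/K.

ΔS_mix = 23.9 J/K

Mole fractions: x_A = 2.63/4.3 = 0.612, x_B = 0.388.
ΔS_mix = −R(n_A ln x_A + n_B ln x_B) = −8.314 × (2.63 ln 0.612 + 1.67 ln 0.388) = 23.9 J/K.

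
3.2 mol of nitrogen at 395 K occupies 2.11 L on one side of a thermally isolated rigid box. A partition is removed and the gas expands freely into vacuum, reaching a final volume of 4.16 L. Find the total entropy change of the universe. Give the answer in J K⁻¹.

For an ideal gas in free expansion Q = 0 and W = 0, so T is unchanged.
Entropy is a state function; using a reversible isothermal path, ΔS_gas = nR ln(V₂/V₁) = 3.2 × 8.314 × ln(4.16/2.11) = 18.1 J/K.
The insulated surroundings exchange no heat, so ΔS_surr = 0 and ΔS_universe = ΔS_gas.

ΔS_universe = 18.1 J/K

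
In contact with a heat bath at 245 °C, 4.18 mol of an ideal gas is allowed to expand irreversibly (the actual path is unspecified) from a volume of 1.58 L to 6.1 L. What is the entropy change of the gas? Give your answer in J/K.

Entropy is a state function, so ΔS_gas depends only on the end states.
For an isothermal ideal gas ΔS_gas = nR ln(V₂/V₁) = 4.18 × 8.314 × ln(6.1/1.58) = 46.9 J/K.

ΔS_gas = 46.9 J/K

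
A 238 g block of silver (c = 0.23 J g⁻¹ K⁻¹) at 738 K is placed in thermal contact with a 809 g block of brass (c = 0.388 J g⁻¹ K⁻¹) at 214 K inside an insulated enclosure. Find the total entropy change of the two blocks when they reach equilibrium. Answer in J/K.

Energy balance: T_f = (m₁c₁T₁ + m₂c₂T₂)/(m₁c₁ + m₂c₂) = 291.81 K.
ΔS₁ = m₁c₁ ln(T_f/T₁) = 54.74 × ln(291.81/738) = -50.79 J/K.
ΔS₂ = m₂c₂ ln(T_f/T₂) = 313.892 × ln(291.81/214) = 97.35 J/K.
ΔS_total = -50.79 + 97.35 = 46.6 J/K.

ΔS_total = 46.6 J/K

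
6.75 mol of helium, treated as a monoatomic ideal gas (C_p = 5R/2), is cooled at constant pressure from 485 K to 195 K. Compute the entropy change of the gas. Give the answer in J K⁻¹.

ΔS = -128 J/K

At constant pressure, ΔS = nC_p ln(T₂/T₁) with C_p = 5R/2 = 20.79 J mol⁻¹ K⁻¹.
ΔS = 6.75 × 20.79 × ln(195/485) = -128 J/K.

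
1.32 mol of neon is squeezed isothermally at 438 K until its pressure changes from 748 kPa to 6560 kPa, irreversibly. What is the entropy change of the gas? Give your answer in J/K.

Entropy is a state function, so ΔS_gas depends only on the end states.
For an isothermal ideal gas ΔS_gas = nR ln(P₁/P₂) = 1.32 × 8.314 × ln(748/6560) = -23.8 J/K.

ΔS_gas = -23.8 J/K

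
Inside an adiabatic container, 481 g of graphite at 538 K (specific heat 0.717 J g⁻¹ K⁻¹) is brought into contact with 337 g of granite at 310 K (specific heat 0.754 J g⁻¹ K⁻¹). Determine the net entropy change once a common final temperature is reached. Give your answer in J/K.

Energy balance: T_f = (m₁c₁T₁ + m₂c₂T₂)/(m₁c₁ + m₂c₂) = 441.28 K.
ΔS₁ = m₁c₁ ln(T_f/T₁) = 344.877 × ln(441.28/538) = -68.35 J/K.
ΔS₂ = m₂c₂ ln(T_f/T₂) = 254.098 × ln(441.28/310) = 89.72 J/K.
ΔS_total = -68.35 + 89.72 = 21.4 J/K.

ΔS_total = 21.4 J/K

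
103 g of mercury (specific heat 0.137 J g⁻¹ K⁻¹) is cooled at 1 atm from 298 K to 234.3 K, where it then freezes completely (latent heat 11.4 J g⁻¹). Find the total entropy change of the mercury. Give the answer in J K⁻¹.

Cooling step: ΔS₁ = m c ln(T_tr/T_i) = 103 × 0.137 × ln(234.3/298) = -3.394 J/K.
Phase change: ΔS₂ = −mL/T_tr = −103 × 11.4 / 234.3 = -5.012 J/K.
ΔS_total = (-3.394) + (-5.012) = -8.41 J/K.

ΔS = -8.41 J/K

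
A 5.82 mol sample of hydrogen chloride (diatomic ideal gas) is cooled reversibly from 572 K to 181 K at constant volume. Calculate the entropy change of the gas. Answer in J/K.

ΔS = -139 J/K

At constant volume, ΔS = nC_V ln(T₂/T₁) with C_V = 5R/2 = 20.79 J mol⁻¹ K⁻¹.
ΔS = 5.82 × 20.79 × ln(181/572) = -139 J/K.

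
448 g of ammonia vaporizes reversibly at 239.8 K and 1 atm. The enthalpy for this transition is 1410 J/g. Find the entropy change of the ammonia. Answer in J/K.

ΔS = 2630 J/K

Heat absorbed by the substance: Q = mL = 448 × 1410 = 631680 J.
At constant T, ΔS = Q_rev/T = 631680 / 239.8 = 2630 J/K.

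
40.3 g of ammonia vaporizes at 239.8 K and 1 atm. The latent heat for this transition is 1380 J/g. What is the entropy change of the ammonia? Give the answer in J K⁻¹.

ΔS = 232 J/K

Heat absorbed by the substance: Q = mL = 40.3 × 1380 = 55614 J.
At constant T, ΔS = Q_rev/T = 55614 / 239.8 = 232 J/K.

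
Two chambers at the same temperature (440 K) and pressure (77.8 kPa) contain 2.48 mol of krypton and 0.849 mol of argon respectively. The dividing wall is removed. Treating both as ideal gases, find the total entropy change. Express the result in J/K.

ΔS_mix = 15.7 J/K

Mole fractions: x_A = 2.48/3.33 = 0.745, x_B = 0.255.
ΔS_mix = −R(n_A ln x_A + n_B ln x_B) = −8.314 × (2.48 ln 0.745 + 0.849 ln 0.255) = 15.7 J/K.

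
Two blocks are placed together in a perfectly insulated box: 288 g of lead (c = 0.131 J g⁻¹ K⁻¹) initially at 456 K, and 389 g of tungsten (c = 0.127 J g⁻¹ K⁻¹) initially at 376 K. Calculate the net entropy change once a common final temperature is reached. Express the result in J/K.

Energy balance: T_f = (m₁c₁T₁ + m₂c₂T₂)/(m₁c₁ + m₂c₂) = 410.64 K.
ΔS₁ = m₁c₁ ln(T_f/T₁) = 37.728 × ln(410.64/456) = -3.953 J/K.
ΔS₂ = m₂c₂ ln(T_f/T₂) = 49.403 × ln(410.64/376) = 4.354 J/K.
ΔS_total = -3.953 + 4.354 = 0.401 J/K.

ΔS_total = 0.401 J/K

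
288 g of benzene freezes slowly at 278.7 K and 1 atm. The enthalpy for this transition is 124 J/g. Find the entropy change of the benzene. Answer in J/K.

Heat released by the substance: Q = −mL = −288 × 124 = −35712 J.
At constant T, ΔS = Q_rev/T = −35712 / 278.7 = -128 J/K.

ΔS = -128 J/K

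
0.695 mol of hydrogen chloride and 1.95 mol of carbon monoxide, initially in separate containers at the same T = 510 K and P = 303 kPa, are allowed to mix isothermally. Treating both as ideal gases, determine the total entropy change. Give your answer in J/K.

ΔS_mix = 12.7 J/K

Mole fractions: x_A = 0.695/2.65 = 0.263, x_B = 0.737.
ΔS_mix = −R(n_A ln x_A + n_B ln x_B) = −8.314 × (0.695 ln 0.263 + 1.95 ln 0.737) = 12.7 J/K.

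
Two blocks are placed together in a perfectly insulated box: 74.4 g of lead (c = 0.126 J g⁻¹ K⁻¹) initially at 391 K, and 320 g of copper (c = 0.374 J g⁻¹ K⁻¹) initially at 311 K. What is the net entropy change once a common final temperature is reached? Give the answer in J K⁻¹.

ΔS_total = 0.243 J/K

Energy balance: T_f = (m₁c₁T₁ + m₂c₂T₂)/(m₁c₁ + m₂c₂) = 316.81 K.
ΔS₁ = m₁c₁ ln(T_f/T₁) = 9.3744 × ln(316.81/391) = -1.9724 J/K.
ΔS₂ = m₂c₂ ln(T_f/T₂) = 119.68 × ln(316.81/311) = 2.2156 J/K.
ΔS_total = -1.9724 + 2.2156 = 0.243 J/K.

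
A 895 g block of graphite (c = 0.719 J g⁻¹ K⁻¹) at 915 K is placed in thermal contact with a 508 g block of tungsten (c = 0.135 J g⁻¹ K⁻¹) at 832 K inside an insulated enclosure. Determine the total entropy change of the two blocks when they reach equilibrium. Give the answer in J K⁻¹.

ΔS_total = 0.273 J/K

Energy balance: T_f = (m₁c₁T₁ + m₂c₂T₂)/(m₁c₁ + m₂c₂) = 907.01 K.
ΔS₁ = m₁c₁ ln(T_f/T₁) = 643.505 × ln(907.01/915) = -5.6465 J/K.
ΔS₂ = m₂c₂ ln(T_f/T₂) = 68.58 × ln(907.01/832) = 5.9196 J/K.
ΔS_total = -5.6465 + 5.9196 = 0.273 J/K.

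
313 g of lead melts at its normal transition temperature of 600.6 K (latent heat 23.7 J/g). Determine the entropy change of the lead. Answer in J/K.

Heat absorbed by the substance: Q = mL = 313 × 23.7 = 7418.1 J.
At constant T, ΔS = Q_rev/T = 7418.1 / 600.6 = 12.4 J/K.

ΔS = 12.4 J/K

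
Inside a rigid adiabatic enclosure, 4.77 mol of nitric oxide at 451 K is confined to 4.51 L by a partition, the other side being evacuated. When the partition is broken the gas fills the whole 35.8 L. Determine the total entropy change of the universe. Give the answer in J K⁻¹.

ΔS_universe = 82.2 J/K

No heat is exchanged and no work is done, so the ideal-gas temperature stays constant.
Entropy is a state function; using a reversible isothermal path, ΔS_gas = nR ln(V₂/V₁) = 4.77 × 8.314 × ln(35.8/4.51) = 82.2 J/K.
The insulated surroundings exchange no heat, so ΔS_surr = 0 and ΔS_universe = ΔS_gas.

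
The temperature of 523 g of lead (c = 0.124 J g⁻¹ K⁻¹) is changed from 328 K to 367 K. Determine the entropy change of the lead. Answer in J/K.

ΔS = 7.29 J/K

ΔS = ∫dQ_rev/T = m c ln(T₂/T₁) = 523 × 0.124 × ln(367/328) = 7.29 J/K.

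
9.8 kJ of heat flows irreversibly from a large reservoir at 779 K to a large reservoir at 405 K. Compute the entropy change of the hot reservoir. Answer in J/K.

The hot reservoir loses heat Q, so ΔS_hot = −Q/T_H = −9800/779 = -12.6 J/K.

ΔS_hot = -12.6 J/K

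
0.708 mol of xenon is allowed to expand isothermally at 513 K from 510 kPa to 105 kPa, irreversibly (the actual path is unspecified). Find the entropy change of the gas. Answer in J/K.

ΔS_gas = 9.3 J/K

Entropy is a state function, so ΔS_gas depends only on the end states.
For an isothermal ideal gas ΔS_gas = nR ln(P₁/P₂) = 0.708 × 8.314 × ln(510/105) = 9.3 J/K.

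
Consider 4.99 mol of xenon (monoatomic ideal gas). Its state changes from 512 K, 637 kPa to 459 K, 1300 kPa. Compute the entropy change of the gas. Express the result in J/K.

ΔS = nC_p ln(T₂/T₁) − nR ln(P₂/P₁), with C_p = 5R/2 = 20.79 J mol⁻¹ K⁻¹ for a monoatomic ideal gas.
ΔS = 4.99 × [20.79 × ln(459/512) − 8.314 × ln(1300/637)] = -40.9 J/K.

ΔS = -40.9 J/K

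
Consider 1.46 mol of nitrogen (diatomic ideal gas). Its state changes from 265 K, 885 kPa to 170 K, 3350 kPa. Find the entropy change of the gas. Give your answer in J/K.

ΔS = -35 J/K

ΔS = nC_p ln(T₂/T₁) − nR ln(P₂/P₁), with C_p = 7R/2 = 29.1 J mol⁻¹ K⁻¹ for a diatomic ideal gas.
ΔS = 1.46 × [29.1 × ln(170/265) − 8.314 × ln(3350/885)] = -35 J/K.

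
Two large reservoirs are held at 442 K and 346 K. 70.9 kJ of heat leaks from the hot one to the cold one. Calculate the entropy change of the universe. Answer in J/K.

ΔS_total = 44.5 J/K

ΔS_hot = −Q/T_H = −70900/442 = -160.4 J/K and ΔS_cold = +Q/T_C = 70900/346 = 204.9 J/K.
ΔS_total = -160.4 + 204.9 = 44.5 J/K, positive as the second law requires.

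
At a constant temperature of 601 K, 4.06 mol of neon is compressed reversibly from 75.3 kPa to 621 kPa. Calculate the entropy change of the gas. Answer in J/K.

For an isothermal ideal gas ΔS_gas = nR ln(P₁/P₂) = 4.06 × 8.314 × ln(75.3/621) = -71.2 J/K.

ΔS_gas = -71.2 J/K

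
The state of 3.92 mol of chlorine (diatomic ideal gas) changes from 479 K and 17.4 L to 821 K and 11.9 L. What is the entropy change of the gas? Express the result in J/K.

ΔS = 31.5 J/K

Entropy is a state function: ΔS = nC_V ln(T₂/T₁) + nR ln(V₂/V₁), with C_V = 5R/2 = 20.79 J mol⁻¹ K⁻¹ for a diatomic ideal gas.
ΔS = 3.92 × [20.79 × ln(821/479) + 8.314 × ln(11.9/17.4)] = 31.5 J/K.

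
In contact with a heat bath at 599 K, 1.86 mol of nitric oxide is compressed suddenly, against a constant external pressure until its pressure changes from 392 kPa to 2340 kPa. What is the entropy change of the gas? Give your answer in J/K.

Entropy is a state function, so ΔS_gas depends only on the end states.
For an isothermal ideal gas ΔS_gas = nR ln(P₁/P₂) = 1.86 × 8.314 × ln(392/2340) = -27.6 J/K.

ΔS_gas = -27.6 J/K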